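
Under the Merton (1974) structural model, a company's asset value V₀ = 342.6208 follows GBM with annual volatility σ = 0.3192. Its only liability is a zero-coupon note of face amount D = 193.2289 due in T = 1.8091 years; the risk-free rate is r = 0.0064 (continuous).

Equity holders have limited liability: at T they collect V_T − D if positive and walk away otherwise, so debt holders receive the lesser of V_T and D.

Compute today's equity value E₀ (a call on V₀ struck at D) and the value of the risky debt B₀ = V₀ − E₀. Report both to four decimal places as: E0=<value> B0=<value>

d₁ = [ln(V₀/D) + (r + σ²/2)T] / (σ√T)
   = [ln(342.6208/193.2289) + (0.0064 + 0.5·0.3192²)·1.8091] / (0.3192·√1.8091)
   = [0.572749 + 0.103742] / 0.429333 = 1.575678
d₂ = d₁ − σ√T = 1.575678 − 0.429333 = 1.146345
N(d₁) = 0.942450,  N(d₂) = 0.874174,  e^(−rT) = 0.988489
E₀ = V₀·N(d₁) − D·e^(−rT)·N(d₂)
   = 342.6208·0.942450 − 193.2289·0.988489·0.874174 = 155.931792
B₀ = V₀ − E₀ = 342.6208 − 155.931792 = 186.689008

E0=155.9318 B0=186.6890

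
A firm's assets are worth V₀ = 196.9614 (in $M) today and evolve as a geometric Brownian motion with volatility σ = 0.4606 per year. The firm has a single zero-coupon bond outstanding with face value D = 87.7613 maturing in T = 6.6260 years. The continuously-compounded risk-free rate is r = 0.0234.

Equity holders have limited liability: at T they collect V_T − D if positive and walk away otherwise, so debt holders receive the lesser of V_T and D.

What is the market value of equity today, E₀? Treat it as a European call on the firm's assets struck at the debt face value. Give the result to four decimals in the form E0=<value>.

E0=137.0992

d₁ = [ln(V₀/D) + (r + σ²/2)T] / (σ√T)
   = [ln(196.9614/87.7613) + (0.0234 + 0.5·0.4606²)·6.6260] / (0.4606·√6.6260)
   = [0.808387 + 0.857909] / 1.185631 = 1.405409
d₂ = d₁ − σ√T = 1.405409 − 1.185631 = 0.219777
N(d₁) = 0.920050,  N(d₂) = 0.586978,  e^(−rT) = 0.856374
E₀ = V₀·N(d₁) − D·e^(−rT)·N(d₂)
   = 196.9614·0.920050 − 87.7613·0.856374·0.586978 = 137.099181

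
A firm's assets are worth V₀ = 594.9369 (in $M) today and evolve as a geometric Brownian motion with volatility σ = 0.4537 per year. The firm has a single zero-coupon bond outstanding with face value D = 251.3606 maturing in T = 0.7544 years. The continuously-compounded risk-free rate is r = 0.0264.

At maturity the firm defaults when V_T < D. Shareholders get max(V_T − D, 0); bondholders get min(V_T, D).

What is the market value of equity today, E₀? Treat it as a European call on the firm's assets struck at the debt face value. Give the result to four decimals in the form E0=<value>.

d₁ = [ln(V₀/D) + (r + σ²/2)T] / (σ√T)
   = [ln(594.9369/251.3606) + (0.0264 + 0.5·0.4537²)·0.7544] / (0.4537·√0.7544)
   = [0.861567 + 0.097560] / 0.394067 = 2.433922
d₂ = d₁ − σ√T = 2.433922 − 0.394067 = 2.039855
N(d₁) = 0.992532,  N(d₂) = 0.979318,  e^(−rT) = 0.980281
E₀ = V₀·N(d₁) − D·e^(−rT)·N(d₂)
   = 594.9369·0.992532 − 251.3606·0.980281·0.979318 = 349.186081

E0=349.1861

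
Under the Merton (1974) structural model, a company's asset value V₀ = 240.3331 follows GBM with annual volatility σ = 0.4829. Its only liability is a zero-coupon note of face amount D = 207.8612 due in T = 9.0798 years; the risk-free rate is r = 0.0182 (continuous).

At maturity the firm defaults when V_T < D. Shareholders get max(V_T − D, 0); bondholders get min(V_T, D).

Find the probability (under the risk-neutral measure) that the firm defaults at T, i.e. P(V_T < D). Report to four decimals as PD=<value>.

PD=0.6965

d₁ = [ln(V₀/D) + (r + σ²/2)T] / (σ√T)
   = [ln(240.3331/207.8612) + (0.0182 + 0.5·0.4829²)·9.0798] / (0.4829·√9.0798)
   = [0.145155 + 1.223923] / 1.455108 = 0.940877
d₂ = d₁ − σ√T = 0.940877 − 1.455108 = -0.514231
risk-neutral PD = N(−d₂) = N(0.514231) = 0.696455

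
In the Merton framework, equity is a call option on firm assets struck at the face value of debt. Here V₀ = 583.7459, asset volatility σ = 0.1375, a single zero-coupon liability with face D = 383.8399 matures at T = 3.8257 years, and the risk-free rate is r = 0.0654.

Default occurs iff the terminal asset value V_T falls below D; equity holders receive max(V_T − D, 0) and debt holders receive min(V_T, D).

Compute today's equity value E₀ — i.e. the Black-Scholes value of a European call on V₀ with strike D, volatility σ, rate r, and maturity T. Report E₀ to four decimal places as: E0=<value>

d₁ = [ln(V₀/D) + (r + σ²/2)T] / (σ√T)
   = [ln(583.7459/383.8399) + (0.0654 + 0.5·0.1375²)·3.8257] / (0.1375·√3.8257)
   = [0.419240 + 0.286366] / 0.268942 = 2.623639
d₂ = d₁ − σ√T = 2.623639 − 0.268942 = 2.354697
N(d₁) = 0.995650,  N(d₂) = 0.990731,  e^(−rT) = 0.778644
E₀ = V₀·N(d₁) − D·e^(−rT)·N(d₂)
   = 583.7459·0.995650 − 383.8399·0.778644·0.990731 = 285.102164

E0=285.1022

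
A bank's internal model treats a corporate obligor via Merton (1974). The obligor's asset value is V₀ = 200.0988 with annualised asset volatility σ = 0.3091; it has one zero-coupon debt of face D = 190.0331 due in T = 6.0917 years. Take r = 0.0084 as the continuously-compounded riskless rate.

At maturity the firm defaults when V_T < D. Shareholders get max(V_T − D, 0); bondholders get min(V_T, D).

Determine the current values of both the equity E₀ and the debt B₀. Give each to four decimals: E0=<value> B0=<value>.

d₁ = [ln(V₀/D) + (r + σ²/2)T] / (σ√T)
   = [ln(200.0988/190.0331) + (0.0084 + 0.5·0.3091²)·6.0917] / (0.3091·√6.0917)
   = [0.051613 + 0.342179] / 0.762901 = 0.516177
d₂ = d₁ − σ√T = 0.516177 − 0.762901 = -0.246724
N(d₁) = 0.697135,  N(d₂) = 0.402561,  e^(−rT) = 0.950117
E₀ = V₀·N(d₁) − D·e^(−rT)·N(d₂)
   = 200.0988·0.697135 − 190.0331·0.950117·0.402561 = 66.811962
B₀ = V₀ − E₀ = 200.0988 − 66.811962 = 133.286838

E0=66.8120 B0=133.2868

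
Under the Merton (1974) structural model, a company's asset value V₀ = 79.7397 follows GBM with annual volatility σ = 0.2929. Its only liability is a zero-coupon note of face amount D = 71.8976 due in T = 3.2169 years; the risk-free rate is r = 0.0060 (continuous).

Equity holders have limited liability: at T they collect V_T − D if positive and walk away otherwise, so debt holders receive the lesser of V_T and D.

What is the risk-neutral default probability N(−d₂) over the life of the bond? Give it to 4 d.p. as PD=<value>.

PD=0.5115

d₁ = [ln(V₀/D) + (r + σ²/2)T] / (σ√T)
   = [ln(79.7397/71.8976) + (0.0060 + 0.5·0.2929²)·3.2169] / (0.2929·√3.2169)
   = [0.103525 + 0.157291] / 0.525337 = 0.496473
d₂ = d₁ − σ√T = 0.496473 − 0.525337 = -0.028864
risk-neutral PD = N(−d₂) = N(0.028864) = 0.511514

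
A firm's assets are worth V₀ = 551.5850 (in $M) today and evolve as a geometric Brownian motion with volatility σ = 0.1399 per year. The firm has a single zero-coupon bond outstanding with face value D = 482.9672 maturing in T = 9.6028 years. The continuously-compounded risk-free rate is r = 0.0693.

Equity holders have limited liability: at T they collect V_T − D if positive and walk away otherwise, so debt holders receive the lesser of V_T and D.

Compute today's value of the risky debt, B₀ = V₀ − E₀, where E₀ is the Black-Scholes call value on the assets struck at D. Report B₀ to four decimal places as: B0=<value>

B0=246.2346

d₁ = [ln(V₀/D) + (r + σ²/2)T] / (σ√T)
   = [ln(551.5850/482.9672) + (0.0693 + 0.5·0.1399²)·9.6028] / (0.1399·√9.6028)
   = [0.132847 + 0.759447] / 0.433528 = 2.058218
d₂ = d₁ − σ√T = 2.058218 − 0.433528 = 1.624691
N(d₁) = 0.980215,  N(d₂) = 0.947886,  e^(−rT) = 0.514030
E₀ = V₀·N(d₁) − D·e^(−rT)·N(d₂)
   = 551.5850·0.980215 − 482.9672·0.514030·0.947886 = 305.350438
B₀ = V₀ − E₀ = 551.5850 − 305.350438 = 246.234562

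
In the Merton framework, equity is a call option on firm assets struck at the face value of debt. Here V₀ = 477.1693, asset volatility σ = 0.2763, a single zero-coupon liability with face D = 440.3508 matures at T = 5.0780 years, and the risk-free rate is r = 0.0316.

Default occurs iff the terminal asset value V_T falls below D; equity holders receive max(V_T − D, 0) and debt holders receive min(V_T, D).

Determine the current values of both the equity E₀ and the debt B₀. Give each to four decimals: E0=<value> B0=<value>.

E0=162.6120 B0=314.5573

d₁ = [ln(V₀/D) + (r + σ²/2)T] / (σ√T)
   = [ln(477.1693/440.3508) + (0.0316 + 0.5·0.2763²)·5.0780] / (0.2763·√5.0780)
   = [0.080300 + 0.354296] / 0.622626 = 0.698005
d₂ = d₁ − σ√T = 0.698005 − 0.622626 = 0.075379
N(d₁) = 0.757413,  N(d₂) = 0.530043,  e^(−rT) = 0.851748
E₀ = V₀·N(d₁) − D·e^(−rT)·N(d₂)
   = 477.1693·0.757413 − 440.3508·0.851748·0.530043 = 162.611978
B₀ = V₀ − E₀ = 477.1693 − 162.611978 = 314.557322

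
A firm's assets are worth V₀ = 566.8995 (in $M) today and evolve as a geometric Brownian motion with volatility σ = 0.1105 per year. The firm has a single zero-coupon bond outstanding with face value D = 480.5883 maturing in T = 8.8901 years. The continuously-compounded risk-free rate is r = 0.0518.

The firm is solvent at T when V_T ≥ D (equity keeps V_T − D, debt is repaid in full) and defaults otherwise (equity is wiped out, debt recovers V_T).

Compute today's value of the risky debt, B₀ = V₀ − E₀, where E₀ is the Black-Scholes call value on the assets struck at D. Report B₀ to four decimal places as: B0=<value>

B0=301.7357

d₁ = [ln(V₀/D) + (r + σ²/2)T] / (σ√T)
   = [ln(566.8995/480.5883) + (0.0518 + 0.5·0.1105²)·8.8901] / (0.1105·√8.8901)
   = [0.165171 + 0.514782] / 0.329470 = 2.063781
d₂ = d₁ − σ√T = 2.063781 − 0.329470 = 1.734311
N(d₁) = 0.980481,  N(d₂) = 0.958569,  e^(−rT) = 0.630964
E₀ = V₀·N(d₁) − D·e^(−rT)·N(d₂)
   = 566.8995·0.980481 − 480.5883·0.630964·0.958569 = 265.163759
B₀ = V₀ − E₀ = 566.8995 − 265.163759 = 301.735741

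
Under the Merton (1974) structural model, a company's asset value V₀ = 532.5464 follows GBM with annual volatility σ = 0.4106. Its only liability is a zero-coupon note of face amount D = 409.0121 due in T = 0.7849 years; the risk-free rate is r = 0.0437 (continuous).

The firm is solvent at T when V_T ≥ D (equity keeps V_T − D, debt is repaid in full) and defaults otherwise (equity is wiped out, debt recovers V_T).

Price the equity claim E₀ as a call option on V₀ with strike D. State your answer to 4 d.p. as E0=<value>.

E0=156.5060

d₁ = [ln(V₀/D) + (r + σ²/2)T] / (σ√T)
   = [ln(532.5464/409.0121) + (0.0437 + 0.5·0.4106²)·0.7849] / (0.4106·√0.7849)
   = [0.263925 + 0.100464] / 0.363769 = 1.001705
d₂ = d₁ − σ√T = 1.001705 − 0.363769 = 0.637935
N(d₁) = 0.841757,  N(d₂) = 0.738242,  e^(−rT) = 0.966281
E₀ = V₀·N(d₁) − D·e^(−rT)·N(d₂)
   = 532.5464·0.841757 − 409.0121·0.966281·0.738242 = 156.505953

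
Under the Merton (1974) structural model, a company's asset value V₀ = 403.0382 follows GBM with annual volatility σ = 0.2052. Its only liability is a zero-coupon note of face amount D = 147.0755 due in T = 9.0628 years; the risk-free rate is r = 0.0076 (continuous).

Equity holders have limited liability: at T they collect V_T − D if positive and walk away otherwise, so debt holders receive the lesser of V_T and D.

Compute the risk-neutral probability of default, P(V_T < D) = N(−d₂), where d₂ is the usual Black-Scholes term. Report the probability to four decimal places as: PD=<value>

PD=0.0757

d₁ = [ln(V₀/D) + (r + σ²/2)T] / (σ√T)
   = [ln(403.0382/147.0755) + (0.0076 + 0.5·0.2052²)·9.0628] / (0.2052·√9.0628)
   = [1.008085 + 0.259681] / 0.617744 = 2.052252
d₂ = d₁ − σ√T = 2.052252 − 0.617744 = 1.434508
risk-neutral PD = N(−d₂) = N(-1.434508) = 0.075714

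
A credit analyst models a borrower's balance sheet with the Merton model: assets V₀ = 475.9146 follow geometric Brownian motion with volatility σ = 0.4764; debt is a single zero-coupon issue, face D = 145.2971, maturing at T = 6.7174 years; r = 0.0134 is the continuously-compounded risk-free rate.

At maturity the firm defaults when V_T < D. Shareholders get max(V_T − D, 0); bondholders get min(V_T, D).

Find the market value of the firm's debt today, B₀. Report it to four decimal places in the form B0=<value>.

d₁ = [ln(V₀/D) + (r + σ²/2)T] / (σ√T)
   = [ln(475.9146/145.2971) + (0.0134 + 0.5·0.4764²)·6.7174] / (0.4764·√6.7174)
   = [1.186458 + 0.852294] / 1.234731 = 1.651170
d₂ = d₁ − σ√T = 1.651170 − 1.234731 = 0.416439
N(d₁) = 0.950648,  N(d₂) = 0.661456,  e^(−rT) = 0.913919
E₀ = V₀·N(d₁) − D·e^(−rT)·N(d₂)
   = 475.9146·0.950648 − 145.2971·0.913919·0.661456 = 364.592736
B₀ = V₀ − E₀ = 475.9146 − 364.592736 = 111.321864

B0=111.3219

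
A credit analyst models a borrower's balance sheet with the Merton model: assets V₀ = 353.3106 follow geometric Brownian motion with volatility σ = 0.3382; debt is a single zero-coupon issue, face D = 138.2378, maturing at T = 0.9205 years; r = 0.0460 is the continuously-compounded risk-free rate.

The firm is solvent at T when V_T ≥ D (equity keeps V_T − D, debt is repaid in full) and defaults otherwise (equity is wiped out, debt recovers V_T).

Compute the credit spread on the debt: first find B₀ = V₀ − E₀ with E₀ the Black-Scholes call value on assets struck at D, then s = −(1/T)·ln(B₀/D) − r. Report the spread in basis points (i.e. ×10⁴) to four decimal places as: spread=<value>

d₁ = [ln(V₀/D) + (r + σ²/2)T] / (σ√T)
   = [ln(353.3106/138.2378) + (0.0460 + 0.5·0.3382²)·0.9205] / (0.3382·√0.9205)
   = [0.938372 + 0.094986] / 0.324478 = 3.184677
d₂ = d₁ − σ√T = 3.184677 − 0.324478 = 2.860199
N(d₁) = 0.999275,  N(d₂) = 0.997883,  e^(−rT) = 0.958541
E₀ = V₀·N(d₁) − D·e^(−rT)·N(d₂)
   = 353.3106·0.999275 − 138.2378·0.958541·0.997883 = 220.828508
B₀ = V₀ − E₀ = 353.3106 − 220.828508 = 132.482092
spread = −(1/T)·ln(B₀/D) − r = −(1/0.9205)·ln(132.482092/138.2378) − 0.0460 = 0.00020088
in basis points: 0.00020088 × 10⁴ = 2.0088 bp

spread=2.0088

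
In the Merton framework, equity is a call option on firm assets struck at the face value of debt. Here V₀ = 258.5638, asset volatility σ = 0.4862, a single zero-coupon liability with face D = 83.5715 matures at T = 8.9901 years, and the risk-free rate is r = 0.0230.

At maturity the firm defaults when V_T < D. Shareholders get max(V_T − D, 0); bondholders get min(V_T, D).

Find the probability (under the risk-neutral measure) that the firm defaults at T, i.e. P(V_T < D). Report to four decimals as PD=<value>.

d₁ = [ln(V₀/D) + (r + σ²/2)T] / (σ√T)
   = [ln(258.5638/83.5715) + (0.0230 + 0.5·0.4862²)·8.9901] / (0.4862·√8.9901)
   = [1.129440 + 1.269359] / 1.457798 = 1.645495
d₂ = d₁ − σ√T = 1.645495 − 1.457798 = 0.187698
risk-neutral PD = N(−d₂) = N(-0.187698) = 0.425557

PD=0.4256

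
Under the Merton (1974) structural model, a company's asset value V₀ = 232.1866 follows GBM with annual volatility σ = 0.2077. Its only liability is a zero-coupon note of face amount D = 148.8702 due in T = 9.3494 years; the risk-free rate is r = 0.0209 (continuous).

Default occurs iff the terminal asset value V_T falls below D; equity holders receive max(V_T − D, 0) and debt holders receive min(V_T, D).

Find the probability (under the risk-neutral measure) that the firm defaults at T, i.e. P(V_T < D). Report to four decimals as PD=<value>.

d₁ = [ln(V₀/D) + (r + σ²/2)T] / (σ√T)
   = [ln(232.1866/148.8702) + (0.0209 + 0.5·0.2077²)·9.3494] / (0.2077·√9.3494)
   = [0.444467 + 0.397066] / 0.635080 = 1.325081
d₂ = d₁ − σ√T = 1.325081 − 0.635080 = 0.690001
risk-neutral PD = N(−d₂) = N(-0.690001) = 0.245097

PD=0.2451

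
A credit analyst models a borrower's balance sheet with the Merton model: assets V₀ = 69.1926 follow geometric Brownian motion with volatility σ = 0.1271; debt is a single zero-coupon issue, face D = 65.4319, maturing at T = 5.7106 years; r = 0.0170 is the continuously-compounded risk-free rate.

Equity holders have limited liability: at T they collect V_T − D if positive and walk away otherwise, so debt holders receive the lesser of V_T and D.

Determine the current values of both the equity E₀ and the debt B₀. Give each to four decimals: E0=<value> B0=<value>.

E0=13.6208 B0=55.5718

d₁ = [ln(V₀/D) + (r + σ²/2)T] / (σ√T)
   = [ln(69.1926/65.4319) + (0.0170 + 0.5·0.1271²)·5.7106] / (0.1271·√5.7106)
   = [0.055884 + 0.143206] / 0.303729 = 0.655485
d₂ = d₁ − σ√T = 0.655485 − 0.303729 = 0.351756
N(d₁) = 0.743922,  N(d₂) = 0.637489,  e^(−rT) = 0.907483
E₀ = V₀·N(d₁) − D·e^(−rT)·N(d₂)
   = 69.1926·0.743922 − 65.4319·0.907483·0.637489 = 13.620848
B₀ = V₀ − E₀ = 69.1926 − 13.620848 = 55.571752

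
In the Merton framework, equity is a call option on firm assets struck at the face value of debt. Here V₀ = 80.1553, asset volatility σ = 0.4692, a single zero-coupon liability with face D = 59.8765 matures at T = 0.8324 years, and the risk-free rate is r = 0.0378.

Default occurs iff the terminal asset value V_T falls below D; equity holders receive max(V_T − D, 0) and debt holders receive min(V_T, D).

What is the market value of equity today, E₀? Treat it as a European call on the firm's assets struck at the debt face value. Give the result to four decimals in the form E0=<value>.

d₁ = [ln(V₀/D) + (r + σ²/2)T] / (σ√T)
   = [ln(80.1553/59.8765) + (0.0378 + 0.5·0.4692²)·0.8324] / (0.4692·√0.8324)
   = [0.291682 + 0.123091] / 0.428079 = 0.968915
d₂ = d₁ − σ√T = 0.968915 − 0.428079 = 0.540836
N(d₁) = 0.833706,  N(d₂) = 0.705690,  e^(−rT) = 0.969025
E₀ = V₀·N(d₁) − D·e^(−rT)·N(d₂)
   = 80.1553·0.833706 − 59.8765·0.969025·0.705690 = 25.880563

E0=25.8806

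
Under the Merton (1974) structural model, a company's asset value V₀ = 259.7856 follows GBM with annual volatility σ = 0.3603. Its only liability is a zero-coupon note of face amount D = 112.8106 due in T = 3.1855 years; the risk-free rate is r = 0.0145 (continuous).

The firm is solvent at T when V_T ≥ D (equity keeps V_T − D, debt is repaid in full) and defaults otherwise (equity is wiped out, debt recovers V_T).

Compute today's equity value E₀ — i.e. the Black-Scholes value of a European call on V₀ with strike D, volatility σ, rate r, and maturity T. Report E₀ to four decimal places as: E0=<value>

E0=156.1387

d₁ = [ln(V₀/D) + (r + σ²/2)T] / (σ√T)
   = [ln(259.7856/112.8106) + (0.0145 + 0.5·0.3603²)·3.1855] / (0.3603·√3.1855)
   = [0.834146 + 0.252954] / 0.643062 = 1.690506
d₂ = d₁ − σ√T = 1.690506 − 0.643062 = 1.047444
N(d₁) = 0.954534,  N(d₂) = 0.852552,  e^(−rT) = 0.954861
E₀ = V₀·N(d₁) − D·e^(−rT)·N(d₂)
   = 259.7856·0.954534 − 112.8106·0.954861·0.852552 = 156.138689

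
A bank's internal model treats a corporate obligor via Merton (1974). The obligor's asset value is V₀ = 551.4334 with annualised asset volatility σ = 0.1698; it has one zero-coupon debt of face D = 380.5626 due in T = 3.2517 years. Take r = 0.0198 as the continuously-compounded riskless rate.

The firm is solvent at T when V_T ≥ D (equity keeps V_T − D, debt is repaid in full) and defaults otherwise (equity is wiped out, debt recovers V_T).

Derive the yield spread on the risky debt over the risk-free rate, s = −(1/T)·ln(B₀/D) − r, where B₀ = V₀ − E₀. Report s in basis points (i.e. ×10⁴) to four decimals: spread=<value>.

d₁ = [ln(V₀/D) + (r + σ²/2)T] / (σ√T)
   = [ln(551.4334/380.5626) + (0.0198 + 0.5·0.1698²)·3.2517] / (0.1698·√3.2517)
   = [0.370870 + 0.111260] / 0.306191 = 1.574606
d₂ = d₁ − σ√T = 1.574606 − 0.306191 = 1.268414
N(d₁) = 0.942326,  N(d₂) = 0.897675,  e^(−rT) = 0.937645
E₀ = V₀·N(d₁) − D·e^(−rT)·N(d₂)
   = 551.4334·0.942326 − 380.5626·0.937645·0.897675 = 199.310388
B₀ = V₀ − E₀ = 551.4334 − 199.310388 = 352.123012
spread = −(1/T)·ln(B₀/D) − r = −(1/3.2517)·ln(352.123012/380.5626) − 0.0198 = 0.00408600
in basis points: 0.00408600 × 10⁴ = 40.8600 bp

spread=40.8600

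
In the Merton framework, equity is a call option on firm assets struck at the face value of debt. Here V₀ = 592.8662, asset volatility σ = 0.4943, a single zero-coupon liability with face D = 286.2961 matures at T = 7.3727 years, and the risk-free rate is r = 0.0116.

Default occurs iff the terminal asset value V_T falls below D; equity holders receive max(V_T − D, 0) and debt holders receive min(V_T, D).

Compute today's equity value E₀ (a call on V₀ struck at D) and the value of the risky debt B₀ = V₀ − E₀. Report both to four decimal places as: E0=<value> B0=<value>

E0=408.5175 B0=184.3487

d₁ = [ln(V₀/D) + (r + σ²/2)T] / (σ√T)
   = [ln(592.8662/286.2961) + (0.0116 + 0.5·0.4943²)·7.3727] / (0.4943·√7.3727)
   = [0.727942 + 0.986218] / 1.342159 = 1.277167
d₂ = d₁ − σ√T = 1.277167 − 1.342159 = -0.064992
N(d₁) = 0.899228,  N(d₂) = 0.474090,  e^(−rT) = 0.918032
E₀ = V₀·N(d₁) − D·e^(−rT)·N(d₂)
   = 592.8662·0.899228 − 286.2961·0.918032·0.474090 = 408.517467
B₀ = V₀ − E₀ = 592.8662 − 408.517467 = 184.348733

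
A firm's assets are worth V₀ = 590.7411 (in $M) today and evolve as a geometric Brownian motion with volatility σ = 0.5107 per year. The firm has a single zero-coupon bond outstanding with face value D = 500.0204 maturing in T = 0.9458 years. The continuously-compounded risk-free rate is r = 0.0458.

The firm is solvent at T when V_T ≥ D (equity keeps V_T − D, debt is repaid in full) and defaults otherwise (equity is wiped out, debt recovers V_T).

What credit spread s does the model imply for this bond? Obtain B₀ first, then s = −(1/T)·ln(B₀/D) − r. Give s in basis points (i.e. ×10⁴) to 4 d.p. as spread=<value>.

d₁ = [ln(V₀/D) + (r + σ²/2)T] / (σ√T)
   = [ln(590.7411/500.0204) + (0.0458 + 0.5·0.5107²)·0.9458] / (0.5107·√0.9458)
   = [0.166729 + 0.166657] / 0.496667 = 0.671246
d₂ = d₁ − σ√T = 0.671246 − 0.496667 = 0.174578
N(d₁) = 0.748968,  N(d₂) = 0.569295,  e^(−rT) = 0.957607
E₀ = V₀·N(d₁) − D·e^(−rT)·N(d₂)
   = 590.7411·0.748968 − 500.0204·0.957607·0.569295 = 169.854776
B₀ = V₀ − E₀ = 590.7411 − 169.854776 = 420.886324
spread = −(1/T)·ln(B₀/D) − r = −(1/0.9458)·ln(420.886324/500.0204) − 0.0458 = 0.13635914
in basis points: 0.13635914 × 10⁴ = 1363.5914 bp

spread=1363.5914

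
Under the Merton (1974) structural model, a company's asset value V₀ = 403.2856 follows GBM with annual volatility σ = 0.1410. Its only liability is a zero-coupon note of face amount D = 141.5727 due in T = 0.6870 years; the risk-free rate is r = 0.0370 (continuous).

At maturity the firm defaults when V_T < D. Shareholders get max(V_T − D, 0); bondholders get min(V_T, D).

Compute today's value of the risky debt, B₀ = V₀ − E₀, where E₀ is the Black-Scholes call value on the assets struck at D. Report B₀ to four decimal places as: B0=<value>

d₁ = [ln(V₀/D) + (r + σ²/2)T] / (σ√T)
   = [ln(403.2856/141.5727) + (0.0370 + 0.5·0.1410²)·0.6870] / (0.1410·√0.6870)
   = [1.046832 + 0.032248] / 0.116869 = 9.233281
d₂ = d₁ − σ√T = 9.233281 − 0.116869 = 9.116413
N(d₁) = 1.000000,  N(d₂) = 1.000000,  e^(−rT) = 0.974901
E₀ = V₀·N(d₁) − D·e^(−rT)·N(d₂)
   = 403.2856·1.000000 − 141.5727·0.974901·1.000000 = 265.266185
B₀ = V₀ − E₀ = 403.2856 − 265.266185 = 138.019415

B0=138.0194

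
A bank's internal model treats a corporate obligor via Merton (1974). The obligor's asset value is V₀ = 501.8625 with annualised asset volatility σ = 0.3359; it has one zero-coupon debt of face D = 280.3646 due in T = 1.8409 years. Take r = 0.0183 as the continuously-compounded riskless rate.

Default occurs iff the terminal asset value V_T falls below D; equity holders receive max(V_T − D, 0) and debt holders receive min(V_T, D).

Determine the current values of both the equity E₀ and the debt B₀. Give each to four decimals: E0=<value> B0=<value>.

E0=237.5155 B0=264.3470

d₁ = [ln(V₀/D) + (r + σ²/2)T] / (σ√T)
   = [ln(501.8625/280.3646) + (0.0183 + 0.5·0.3359²)·1.8409] / (0.3359·√1.8409)
   = [0.582235 + 0.137542] / 0.455748 = 1.579330
d₂ = d₁ − σ√T = 1.579330 − 0.455748 = 1.123582
N(d₁) = 0.942870,  N(d₂) = 0.869405,  e^(−rT) = 0.966873
E₀ = V₀·N(d₁) − D·e^(−rT)·N(d₂)
   = 501.8625·0.942870 − 280.3646·0.966873·0.869405 = 237.515488
B₀ = V₀ − E₀ = 501.8625 − 237.515488 = 264.347012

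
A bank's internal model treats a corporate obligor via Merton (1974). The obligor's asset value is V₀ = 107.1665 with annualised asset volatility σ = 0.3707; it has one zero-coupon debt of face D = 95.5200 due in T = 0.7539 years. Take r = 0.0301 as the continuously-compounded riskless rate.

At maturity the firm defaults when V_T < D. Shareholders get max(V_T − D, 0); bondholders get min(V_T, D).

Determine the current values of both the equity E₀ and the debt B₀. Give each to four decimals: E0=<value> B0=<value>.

E0=20.8592 B0=86.3073

d₁ = [ln(V₀/D) + (r + σ²/2)T] / (σ√T)
   = [ln(107.1665/95.5200) + (0.0301 + 0.5·0.3707²)·0.7539] / (0.3707·√0.7539)
   = [0.115048 + 0.074492] / 0.321869 = 0.588874
d₂ = d₁ − σ√T = 0.588874 − 0.321869 = 0.267005
N(d₁) = 0.722027,  N(d₂) = 0.605267,  e^(−rT) = 0.977563
E₀ = V₀·N(d₁) − D·e^(−rT)·N(d₂)
   = 107.1665·0.722027 − 95.5200·0.977563·0.605267 = 20.859178
B₀ = V₀ − E₀ = 107.1665 − 20.859178 = 86.307322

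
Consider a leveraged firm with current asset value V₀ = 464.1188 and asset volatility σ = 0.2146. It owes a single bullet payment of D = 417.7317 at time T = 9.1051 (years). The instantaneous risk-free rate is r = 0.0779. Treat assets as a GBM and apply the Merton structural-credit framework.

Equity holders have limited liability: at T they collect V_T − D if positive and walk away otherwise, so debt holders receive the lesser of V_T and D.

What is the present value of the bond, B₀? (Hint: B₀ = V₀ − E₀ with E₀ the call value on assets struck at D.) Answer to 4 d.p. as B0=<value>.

d₁ = [ln(V₀/D) + (r + σ²/2)T] / (σ√T)
   = [ln(464.1188/417.7317) + (0.0779 + 0.5·0.2146²)·9.1051] / (0.2146·√9.1051)
   = [0.105301 + 0.918947] / 0.647548 = 1.581732
d₂ = d₁ − σ√T = 1.581732 − 0.647548 = 0.934184
N(d₁) = 0.943145,  N(d₂) = 0.824896,  e^(−rT) = 0.491995
E₀ = V₀·N(d₁) − D·e^(−rT)·N(d₂)
   = 464.1188·0.943145 − 417.7317·0.491995·0.824896 = 268.197155
B₀ = V₀ − E₀ = 464.1188 − 268.197155 = 195.921645

B0=195.9216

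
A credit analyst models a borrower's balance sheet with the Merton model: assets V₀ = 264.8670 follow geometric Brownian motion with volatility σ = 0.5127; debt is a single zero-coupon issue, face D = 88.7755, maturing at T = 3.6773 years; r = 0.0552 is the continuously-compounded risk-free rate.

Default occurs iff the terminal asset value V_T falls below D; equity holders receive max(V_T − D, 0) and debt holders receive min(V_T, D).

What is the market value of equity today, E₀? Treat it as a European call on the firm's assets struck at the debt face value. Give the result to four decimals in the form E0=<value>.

d₁ = [ln(V₀/D) + (r + σ²/2)T] / (σ√T)
   = [ln(264.8670/88.7755) + (0.0552 + 0.5·0.5127²)·3.6773] / (0.5127·√3.6773)
   = [1.093117 + 0.686297] / 0.983168 = 1.809877
d₂ = d₁ − σ√T = 1.809877 − 0.983168 = 0.826709
N(d₁) = 0.964843,  N(d₂) = 0.795799,  e^(−rT) = 0.816289
E₀ = V₀·N(d₁) − D·e^(−rT)·N(d₂)
   = 264.8670·0.964843 − 88.7755·0.816289·0.795799 = 197.886231

E0=197.8862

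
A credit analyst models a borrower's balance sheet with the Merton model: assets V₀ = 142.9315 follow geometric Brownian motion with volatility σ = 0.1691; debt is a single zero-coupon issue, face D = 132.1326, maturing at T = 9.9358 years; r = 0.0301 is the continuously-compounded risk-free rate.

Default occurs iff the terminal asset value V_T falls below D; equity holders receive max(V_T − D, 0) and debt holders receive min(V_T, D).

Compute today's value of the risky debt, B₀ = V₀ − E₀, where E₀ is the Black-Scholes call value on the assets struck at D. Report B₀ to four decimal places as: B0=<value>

B0=89.2705

d₁ = [ln(V₀/D) + (r + σ²/2)T] / (σ√T)
   = [ln(142.9315/132.1326) + (0.0301 + 0.5·0.1691²)·9.9358] / (0.1691·√9.9358)
   = [0.078560 + 0.441124] / 0.533022 = 0.974976
d₂ = d₁ − σ√T = 0.974976 − 0.533022 = 0.441954
N(d₁) = 0.835214,  N(d₂) = 0.670739,  e^(−rT) = 0.741509
E₀ = V₀·N(d₁) − D·e^(−rT)·N(d₂)
   = 142.9315·0.835214 − 132.1326·0.741509·0.670739 = 53.661033
B₀ = V₀ − E₀ = 142.9315 − 53.661033 = 89.270467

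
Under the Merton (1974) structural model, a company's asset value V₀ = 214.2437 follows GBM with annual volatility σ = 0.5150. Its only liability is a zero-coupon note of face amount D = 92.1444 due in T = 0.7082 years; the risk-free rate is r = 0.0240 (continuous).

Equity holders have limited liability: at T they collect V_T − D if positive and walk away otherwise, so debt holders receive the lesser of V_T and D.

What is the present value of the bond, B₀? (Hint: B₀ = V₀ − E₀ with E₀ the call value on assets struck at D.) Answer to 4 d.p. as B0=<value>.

B0=90.0691

d₁ = [ln(V₀/D) + (r + σ²/2)T] / (σ√T)
   = [ln(214.2437/92.1444) + (0.0240 + 0.5·0.5150²)·0.7082] / (0.5150·√0.7082)
   = [0.843757 + 0.110913] / 0.433396 = 2.202765
d₂ = d₁ − σ√T = 2.202765 − 0.433396 = 1.769369
N(d₁) = 0.986194,  N(d₂) = 0.961584,  e^(−rT) = 0.983147
E₀ = V₀·N(d₁) − D·e^(−rT)·N(d₂)
   = 214.2437·0.986194 − 92.1444·0.983147·0.961584 = 124.174628
B₀ = V₀ − E₀ = 214.2437 − 124.174628 = 90.069072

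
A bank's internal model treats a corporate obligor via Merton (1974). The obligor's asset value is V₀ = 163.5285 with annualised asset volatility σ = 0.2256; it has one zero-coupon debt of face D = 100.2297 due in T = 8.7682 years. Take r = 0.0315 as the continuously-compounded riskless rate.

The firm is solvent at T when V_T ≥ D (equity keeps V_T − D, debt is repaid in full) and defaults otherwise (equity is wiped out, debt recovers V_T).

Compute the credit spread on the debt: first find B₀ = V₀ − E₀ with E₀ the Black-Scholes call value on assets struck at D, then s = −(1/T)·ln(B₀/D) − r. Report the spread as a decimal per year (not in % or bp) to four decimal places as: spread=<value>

spread=0.0069

d₁ = [ln(V₀/D) + (r + σ²/2)T] / (σ√T)
   = [ln(163.5285/100.2297) + (0.0315 + 0.5·0.2256²)·8.7682] / (0.2256·√8.7682)
   = [0.489523 + 0.499329] / 0.668027 = 1.480256
d₂ = d₁ − σ√T = 1.480256 − 0.668027 = 0.812228
N(d₁) = 0.930597,  N(d₂) = 0.791670,  e^(−rT) = 0.758662
E₀ = V₀·N(d₁) − D·e^(−rT)·N(d₂)
   = 163.5285·0.930597 − 100.2297·0.758662·0.791670 = 91.980245
B₀ = V₀ − E₀ = 163.5285 − 91.980245 = 71.548255
spread = −(1/T)·ln(B₀/D) − r = −(1/8.7682)·ln(71.548255/100.2297) − 0.0315 = 0.00694488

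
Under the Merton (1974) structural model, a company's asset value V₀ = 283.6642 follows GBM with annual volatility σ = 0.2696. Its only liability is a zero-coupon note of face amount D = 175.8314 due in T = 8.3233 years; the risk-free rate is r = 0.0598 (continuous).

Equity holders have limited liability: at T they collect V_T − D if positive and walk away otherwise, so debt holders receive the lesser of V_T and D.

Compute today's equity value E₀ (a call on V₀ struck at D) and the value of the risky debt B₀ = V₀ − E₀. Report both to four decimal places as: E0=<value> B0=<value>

E0=183.2168 B0=100.4474

d₁ = [ln(V₀/D) + (r + σ²/2)T] / (σ√T)
   = [ln(283.6642/175.8314) + (0.0598 + 0.5·0.2696²)·8.3233] / (0.2696·√8.3233)
   = [0.478266 + 0.800219] / 0.777800 = 1.643720
d₂ = d₁ − σ√T = 1.643720 − 0.777800 = 0.865921
N(d₁) = 0.949883,  N(d₂) = 0.806733,  e^(−rT) = 0.607907
E₀ = V₀·N(d₁) − D·e^(−rT)·N(d₂)
   = 283.6642·0.949883 − 175.8314·0.607907·0.806733 = 183.216783
B₀ = V₀ − E₀ = 283.6642 − 183.216783 = 100.447417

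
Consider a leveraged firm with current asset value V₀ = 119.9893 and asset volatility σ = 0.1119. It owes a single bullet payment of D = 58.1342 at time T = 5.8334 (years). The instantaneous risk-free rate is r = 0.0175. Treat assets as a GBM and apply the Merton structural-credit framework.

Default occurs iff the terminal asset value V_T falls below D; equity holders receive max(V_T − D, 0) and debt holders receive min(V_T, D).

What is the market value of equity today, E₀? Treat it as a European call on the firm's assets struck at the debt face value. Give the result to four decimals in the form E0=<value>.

E0=67.5034

d₁ = [ln(V₀/D) + (r + σ²/2)T] / (σ√T)
   = [ln(119.9893/58.1342) + (0.0175 + 0.5·0.1119²)·5.8334] / (0.1119·√5.8334)
   = [0.724648 + 0.138606] / 0.270266 = 3.194096
d₂ = d₁ − σ√T = 3.194096 − 0.270266 = 2.923831
N(d₁) = 0.999299,  N(d₂) = 0.998271,  e^(−rT) = 0.902953
E₀ = V₀·N(d₁) − D·e^(−rT)·N(d₂)
   = 119.9893·0.999299 − 58.1342·0.902953·0.998271 = 67.503428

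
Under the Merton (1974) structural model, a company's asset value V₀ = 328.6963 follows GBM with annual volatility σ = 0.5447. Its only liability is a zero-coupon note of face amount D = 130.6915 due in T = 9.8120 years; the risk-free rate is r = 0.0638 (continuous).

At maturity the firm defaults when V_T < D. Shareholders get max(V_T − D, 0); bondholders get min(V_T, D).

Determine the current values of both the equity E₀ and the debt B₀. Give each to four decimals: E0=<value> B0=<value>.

d₁ = [ln(V₀/D) + (r + σ²/2)T] / (σ√T)
   = [ln(328.6963/130.6915) + (0.0638 + 0.5·0.5447²)·9.8120] / (0.5447·√9.8120)
   = [0.922295 + 2.081606] / 1.706224 = 1.760555
d₂ = d₁ − σ√T = 1.760555 − 1.706224 = 0.054330
N(d₁) = 0.960843,  N(d₂) = 0.521664,  e^(−rT) = 0.534723
E₀ = V₀·N(d₁) − D·e^(−rT)·N(d₂)
   = 328.6963·0.960843 − 130.6915·0.534723·0.521664 = 279.369704
B₀ = V₀ − E₀ = 328.6963 − 279.369704 = 49.326596

E0=279.3697 B0=49.3266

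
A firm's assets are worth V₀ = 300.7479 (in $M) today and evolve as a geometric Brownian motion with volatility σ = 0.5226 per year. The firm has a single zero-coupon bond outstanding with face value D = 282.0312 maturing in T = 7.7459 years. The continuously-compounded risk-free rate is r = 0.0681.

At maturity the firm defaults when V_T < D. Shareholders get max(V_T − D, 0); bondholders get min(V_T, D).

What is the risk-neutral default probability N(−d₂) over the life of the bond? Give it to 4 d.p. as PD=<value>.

d₁ = [ln(V₀/D) + (r + σ²/2)T] / (σ√T)
   = [ln(300.7479/282.0312) + (0.0681 + 0.5·0.5226²)·7.7459] / (0.5226·√7.7459)
   = [0.064255 + 1.585240] / 1.454472 = 1.134085
d₂ = d₁ − σ√T = 1.134085 − 1.454472 = -0.320387
risk-neutral PD = N(−d₂) = N(0.320387) = 0.625662

PD=0.6257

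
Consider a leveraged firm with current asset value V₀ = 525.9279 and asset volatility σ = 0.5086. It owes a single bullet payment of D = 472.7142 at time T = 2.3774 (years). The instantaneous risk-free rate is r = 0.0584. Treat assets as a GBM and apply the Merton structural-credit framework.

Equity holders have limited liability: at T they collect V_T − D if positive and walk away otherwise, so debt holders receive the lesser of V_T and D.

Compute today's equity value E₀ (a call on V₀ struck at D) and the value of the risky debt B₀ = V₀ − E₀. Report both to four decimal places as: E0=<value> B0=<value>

d₁ = [ln(V₀/D) + (r + σ²/2)T] / (σ√T)
   = [ln(525.9279/472.7142) + (0.0584 + 0.5·0.5086²)·2.3774] / (0.5086·√2.3774)
   = [0.106673 + 0.446326] / 0.784201 = 0.705175
d₂ = d₁ − σ√T = 0.705175 − 0.784201 = -0.079026
N(d₁) = 0.759649,  N(d₂) = 0.468506,  e^(−rT) = 0.870367
E₀ = V₀·N(d₁) − D·e^(−rT)·N(d₂)
   = 525.9279·0.759649 − 472.7142·0.870367·0.468506 = 206.761095
B₀ = V₀ − E₀ = 525.9279 − 206.761095 = 319.166805

E0=206.7611 B0=319.1668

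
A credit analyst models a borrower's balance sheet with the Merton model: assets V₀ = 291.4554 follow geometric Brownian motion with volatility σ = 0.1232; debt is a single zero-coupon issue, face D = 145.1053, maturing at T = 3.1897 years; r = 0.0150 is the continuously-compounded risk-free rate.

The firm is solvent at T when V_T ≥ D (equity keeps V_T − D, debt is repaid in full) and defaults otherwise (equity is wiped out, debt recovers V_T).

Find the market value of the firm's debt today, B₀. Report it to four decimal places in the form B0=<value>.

d₁ = [ln(V₀/D) + (r + σ²/2)T] / (σ√T)
   = [ln(291.4554/145.1053) + (0.0150 + 0.5·0.1232²)·3.1897] / (0.1232·√3.1897)
   = [0.697427 + 0.072053] / 0.220032 = 3.497129
d₂ = d₁ − σ√T = 3.497129 − 0.220032 = 3.277097
N(d₁) = 0.999765,  N(d₂) = 0.999476,  e^(−rT) = 0.953281
E₀ = V₀·N(d₁) − D·e^(−rT)·N(d₂)
   = 291.4554·0.999765 − 145.1053·0.953281·0.999476 = 153.133270
B₀ = V₀ − E₀ = 291.4554 − 153.133270 = 138.322130

B0=138.3221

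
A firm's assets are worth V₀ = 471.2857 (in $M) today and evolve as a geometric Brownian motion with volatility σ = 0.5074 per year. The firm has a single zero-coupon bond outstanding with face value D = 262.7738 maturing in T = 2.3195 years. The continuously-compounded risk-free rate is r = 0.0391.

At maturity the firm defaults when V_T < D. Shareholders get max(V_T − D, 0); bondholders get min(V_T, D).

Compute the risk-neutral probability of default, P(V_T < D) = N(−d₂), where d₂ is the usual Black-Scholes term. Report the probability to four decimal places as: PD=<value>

d₁ = [ln(V₀/D) + (r + σ²/2)T] / (σ√T)
   = [ln(471.2857/262.7738) + (0.0391 + 0.5·0.5074²)·2.3195] / (0.5074·√2.3195)
   = [0.584171 + 0.389276] / 0.772765 = 1.259692
d₂ = d₁ − σ√T = 1.259692 − 0.772765 = 0.486927
risk-neutral PD = N(−d₂) = N(-0.486927) = 0.313155

PD=0.3132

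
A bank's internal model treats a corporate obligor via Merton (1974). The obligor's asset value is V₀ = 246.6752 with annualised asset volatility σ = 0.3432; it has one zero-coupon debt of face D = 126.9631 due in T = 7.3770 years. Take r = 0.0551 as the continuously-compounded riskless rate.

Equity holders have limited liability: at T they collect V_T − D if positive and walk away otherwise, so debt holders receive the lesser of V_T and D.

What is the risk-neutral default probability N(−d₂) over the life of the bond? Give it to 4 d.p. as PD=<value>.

PD=0.2475

d₁ = [ln(V₀/D) + (r + σ²/2)T] / (σ√T)
   = [ln(246.6752/126.9631) + (0.0551 + 0.5·0.3432²)·7.3770] / (0.3432·√7.3770)
   = [0.664176 + 0.840927] / 0.932153 = 1.614653
d₂ = d₁ − σ√T = 1.614653 − 0.932153 = 0.682500
risk-neutral PD = N(−d₂) = N(-0.682500) = 0.247461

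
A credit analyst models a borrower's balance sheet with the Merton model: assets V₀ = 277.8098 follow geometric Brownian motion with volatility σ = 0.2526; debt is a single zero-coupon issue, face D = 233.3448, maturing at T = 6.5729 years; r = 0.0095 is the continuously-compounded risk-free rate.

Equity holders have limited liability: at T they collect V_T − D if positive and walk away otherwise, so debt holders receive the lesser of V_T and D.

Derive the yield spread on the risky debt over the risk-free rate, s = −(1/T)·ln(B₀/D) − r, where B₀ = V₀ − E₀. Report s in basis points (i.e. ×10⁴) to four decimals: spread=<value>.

d₁ = [ln(V₀/D) + (r + σ²/2)T] / (σ√T)
   = [ln(277.8098/233.3448) + (0.0095 + 0.5·0.2526²)·6.5729] / (0.2526·√6.5729)
   = [0.174420 + 0.272140] / 0.647607 = 0.689553
d₂ = d₁ − σ√T = 0.689553 − 0.647607 = 0.041946
N(d₁) = 0.754762,  N(d₂) = 0.516729,  e^(−rT) = 0.939467
E₀ = V₀·N(d₁) − D·e^(−rT)·N(d₂)
   = 277.8098·0.754762 − 233.3448·0.939467·0.516729 = 96.403187
B₀ = V₀ − E₀ = 277.8098 − 96.403187 = 181.406613
spread = −(1/T)·ln(B₀/D) − r = −(1/6.5729)·ln(181.406613/233.3448) − 0.0095 = 0.02880519
in basis points: 0.02880519 × 10⁴ = 288.0519 bp

spread=288.0519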